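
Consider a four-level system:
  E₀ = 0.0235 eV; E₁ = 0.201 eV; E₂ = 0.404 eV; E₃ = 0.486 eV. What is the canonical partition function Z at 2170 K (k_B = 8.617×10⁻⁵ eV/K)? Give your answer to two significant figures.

Z = 1.4

k_BT = 8.617×10⁻⁵ × 2170 K = 0.1870 eV.
Eᵢ/kT = 0.1257, 1.075, 2.160, 2.599.
Z = Σ e^(−Eᵢ/kT) = e^(−0.1257) + e^(−1.075) + e^(−2.160) + e^(−2.599) = 0.8819 + 0.3413 + 0.1153 + 0.07435 = 1.413.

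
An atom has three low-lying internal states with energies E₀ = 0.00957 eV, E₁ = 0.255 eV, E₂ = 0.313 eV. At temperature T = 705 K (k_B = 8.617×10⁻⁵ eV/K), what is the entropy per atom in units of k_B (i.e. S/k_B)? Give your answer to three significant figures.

k_BT = 8.617×10⁻⁵ × 705 K = 0.060750 eV.
Eᵢ/kT = 0.15753, 4.1975, 5.1523.
Z = Σ e^(−Eᵢ/kT) = e^(−0.15753) + e^(−4.1975) + e^(−5.1523) = 0.85425 + 0.015033 + 0.0057861 = 0.87507.
⟨E⟩ = Σ EᵢPᵢ = 0.015793 eV.
S/k_B = ln Z + ⟨E⟩/kT = ln(0.87507) + 0.015793/0.060750 = -0.13345 + 0.25997 = 0.127.

0.127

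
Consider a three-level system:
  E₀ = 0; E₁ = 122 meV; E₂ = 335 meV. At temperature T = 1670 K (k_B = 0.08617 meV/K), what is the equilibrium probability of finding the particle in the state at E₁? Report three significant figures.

0.281

k_BT = 0.08617 × 1670 K = 143.90 meV.
Eᵢ/kT = 0, 0.84781, 2.3280.
Z = Σ e^(−Eᵢ/kT) = e^(−0) + e^(−0.84781) + e^(−2.3280) = 1.0000 + 0.42835 + 0.097491 = 1.5258.
P₁ = e^(−E₁/kT) / Z = 0.42835/1.5258 = 0.281.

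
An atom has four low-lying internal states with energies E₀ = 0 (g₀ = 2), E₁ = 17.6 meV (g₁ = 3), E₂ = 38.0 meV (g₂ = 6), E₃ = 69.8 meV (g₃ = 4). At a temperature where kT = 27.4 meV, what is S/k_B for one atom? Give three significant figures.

Eᵢ/kT = 0, 0.64234, 1.3869, 2.5474.
Z = Σ gᵢe^(−Eᵢ/kT) = 2·e^(−0) + 3·e^(−0.64234) + 6·e^(−1.3869) + 4·e^(−2.5474) = 2.0000 + 1.5782 + 1.4991 + 0.31314 = 5.3904.
⟨E⟩ = Σ EᵢPᵢ = 19.776 meV.
S/k_B = ln Z + ⟨E⟩/kT = ln(5.3904) + 19.776/27.4 = 1.6846 + 0.72175 = 2.41.

2.41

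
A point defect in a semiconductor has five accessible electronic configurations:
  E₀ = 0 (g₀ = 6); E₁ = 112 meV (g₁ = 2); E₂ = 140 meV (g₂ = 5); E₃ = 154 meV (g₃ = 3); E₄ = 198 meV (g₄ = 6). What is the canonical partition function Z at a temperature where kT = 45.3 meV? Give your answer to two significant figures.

Z = 6.6

Eᵢ/kT = 0, 2.472, 3.091, 3.400, 4.371.
Z = Σ gᵢe^(−Eᵢ/kT) = 6·e^(−0) + 2·e^(−2.472) + 5·e^(−3.091) + 3·e^(−3.400) + 6·e^(−4.371) = 6.000 + 0.1688 + 0.2273 + 0.1001 + 0.07583 = 6.572.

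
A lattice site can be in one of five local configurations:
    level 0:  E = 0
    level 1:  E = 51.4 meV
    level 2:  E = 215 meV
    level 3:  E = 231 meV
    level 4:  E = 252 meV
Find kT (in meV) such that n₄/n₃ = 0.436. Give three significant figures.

25.3 meV

n₄/n₃ = exp[−(E₄−E₃)/kT] = 0.436.
⇒ (E₄−E₃)/kT = ln(1/0.436) = ln(2.2936) = 0.83012.
kT = 21 meV / 0.83012 = 25.3 meV.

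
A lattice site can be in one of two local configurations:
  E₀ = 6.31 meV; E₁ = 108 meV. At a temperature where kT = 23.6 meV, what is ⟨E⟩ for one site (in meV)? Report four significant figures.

Eᵢ/kT = 0.267373, 4.57627.
Z = Σ e^(−Eᵢ/kT) = e^(−0.267373) + e^(−4.57627) = 0.765388 + 0.0102932 = 0.775681.
⟨E⟩ = Σ Eᵢ e^(−Eᵢ/kT) / Z = (6.31·0.765388 + 108·0.0102932) / 0.775681 = 7.659 meV.

7.659 meV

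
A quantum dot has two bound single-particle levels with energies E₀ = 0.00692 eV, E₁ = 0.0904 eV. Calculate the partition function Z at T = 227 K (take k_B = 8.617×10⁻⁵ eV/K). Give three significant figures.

k_BT = 8.617×10⁻⁵ × 227 K = 0.019561 eV.
Eᵢ/kT = 0.35377, 4.6214.
Z = Σ e^(−Eᵢ/kT) = e^(−0.35377) + e^(−4.6214) = 0.70204 + 0.0098390 = 0.71188.

Z = 0.712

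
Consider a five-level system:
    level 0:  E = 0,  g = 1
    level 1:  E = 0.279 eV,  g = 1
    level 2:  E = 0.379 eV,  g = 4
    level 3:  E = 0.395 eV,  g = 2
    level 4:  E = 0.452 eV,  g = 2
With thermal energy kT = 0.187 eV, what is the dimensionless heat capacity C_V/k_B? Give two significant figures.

1.0

Eᵢ/kT = 0, 1.492, 2.027, 2.112, 2.417.
Z = Σ gᵢe^(−Eᵢ/kT) = 1·e^(−0) + 1·e^(−1.492) + 4·e^(−2.027) + 2·e^(−2.112) + 2·e^(−2.417) = 1.000 + 0.2249 + 0.5269 + 0.2420 + 0.1784 = 2.172.
⟨E⟩ = 0.2020 eV, ⟨E²⟩ = 0.07707 eV².
C_V/k_B = (⟨E²⟩ − ⟨E⟩²)/(kT)² = (0.07707 − 0.04080)/0.03497 = 1.0.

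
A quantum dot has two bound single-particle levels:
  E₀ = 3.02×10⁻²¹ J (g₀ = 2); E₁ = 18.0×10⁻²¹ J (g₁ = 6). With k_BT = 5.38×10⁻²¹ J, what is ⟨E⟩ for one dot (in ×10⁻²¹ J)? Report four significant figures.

5.362 ×10⁻²¹ J

Eᵢ/kT = 0.561338, 3.34572.
Z = Σ gᵢe^(−Eᵢ/kT) = 2·e^(−0.561338) + 6·e^(−3.34572) = 1.14089 + 0.211409 = 1.35230.
⟨E⟩ = Σ Eᵢ gᵢe^(−Eᵢ/kT) / Z = (3.02·1.14089 + 18.0·0.211409) / 1.35230 = 5.362 ×10⁻²¹ J.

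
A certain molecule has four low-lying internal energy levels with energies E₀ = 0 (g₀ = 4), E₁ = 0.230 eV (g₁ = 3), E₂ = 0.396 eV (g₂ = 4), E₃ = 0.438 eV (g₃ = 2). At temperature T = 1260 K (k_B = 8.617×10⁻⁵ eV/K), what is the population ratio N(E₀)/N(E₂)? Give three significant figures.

k_BT = 8.617×10⁻⁵ × 1260 K = 0.10857 eV.
n₀/n₂ = (g₀/g₂) exp[−(E₀−E₂)/kT] = (4/4) × exp(−(-0.396 eV)/(0.10857 eV)) = (4/4) × exp(3.6474) = 38.4.

38.4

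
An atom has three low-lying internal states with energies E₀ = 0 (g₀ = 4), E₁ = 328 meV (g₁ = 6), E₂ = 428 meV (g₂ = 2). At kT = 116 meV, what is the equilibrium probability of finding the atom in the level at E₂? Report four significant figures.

Eᵢ/kT = 0, 2.82759, 3.68966.
Z = Σ gᵢe^(−Eᵢ/kT) = 4·e^(−0) + 6·e^(−2.82759) + 2·e^(−3.68966) = 4.00000 + 0.354931 + 0.0499610 = 4.40489.
P₂ = g₂ e^(−E₂/kT) / Z = 0.0499610/4.40489 = 0.01134.

0.01134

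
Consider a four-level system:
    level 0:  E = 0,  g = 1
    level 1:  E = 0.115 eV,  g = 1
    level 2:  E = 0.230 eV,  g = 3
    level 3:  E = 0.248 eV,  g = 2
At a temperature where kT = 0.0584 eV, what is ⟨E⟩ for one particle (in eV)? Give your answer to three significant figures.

0.0298 eV

Eᵢ/kT = 0, 1.9692, 3.9384, 4.2466.
Z = Σ gᵢe^(−Eᵢ/kT) = 1·e^(−0) + 1·e^(−1.9692) + 3·e^(−3.9384) + 2·e^(−4.2466) = 1.0000 + 0.13957 + 0.058438 + 0.028626 = 1.2266.
⟨E⟩ = Σ Eᵢ gᵢe^(−Eᵢ/kT) / Z = (0·1.0000 + 0.115·0.13957 + 0.230·0.058438 + 0.248·0.028626) / 1.2266 = 0.0298 eV.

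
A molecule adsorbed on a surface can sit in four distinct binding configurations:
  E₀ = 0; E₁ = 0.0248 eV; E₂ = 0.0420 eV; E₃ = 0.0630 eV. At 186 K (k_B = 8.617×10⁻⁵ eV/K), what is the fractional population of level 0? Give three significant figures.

0.766

k_BT = 8.617×10⁻⁵ × 186 K = 0.016028 eV.
Eᵢ/kT = 0, 1.5473, 2.6204, 3.9306.
Z = Σ e^(−Eᵢ/kT) = e^(−0) + e^(−1.5473) + e^(−2.6204) + e^(−3.9306) = 1.0000 + 0.21282 + 0.072774 + 0.019632 = 1.3052.
P₀ = e^(−E₀/kT) / Z = 1.0000/1.3052 = 0.766.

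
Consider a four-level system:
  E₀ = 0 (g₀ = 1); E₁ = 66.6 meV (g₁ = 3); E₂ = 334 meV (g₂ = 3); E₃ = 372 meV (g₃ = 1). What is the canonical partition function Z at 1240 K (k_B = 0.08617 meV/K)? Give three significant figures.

k_BT = 0.08617 × 1240 K = 106.85 meV.
Eᵢ/kT = 0, 0.62330, 3.1259, 3.4815.
Z = Σ gᵢe^(−Eᵢ/kT) = 1·e^(−0) + 3·e^(−0.62330) + 3·e^(−3.1259) + 1·e^(−3.4815) = 1.0000 + 1.6085 + 0.13169 + 0.030761 = 2.7710.

Z = 2.77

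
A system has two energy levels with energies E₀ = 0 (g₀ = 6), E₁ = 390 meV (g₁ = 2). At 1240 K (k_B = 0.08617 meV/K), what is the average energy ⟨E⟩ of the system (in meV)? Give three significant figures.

k_BT = 0.08617 × 1240 K = 106.85 meV.
Eᵢ/kT = 0, 3.6500.
Z = Σ gᵢe^(−Eᵢ/kT) = 6·e^(−0) + 2·e^(−3.6500) = 6.0000 + 0.051982 = 6.0520.
⟨E⟩ = Σ Eᵢ gᵢe^(−Eᵢ/kT) / Z = (0·6.0000 + 390·0.051982) / 6.0520 = 3.35 meV.

3.35 meV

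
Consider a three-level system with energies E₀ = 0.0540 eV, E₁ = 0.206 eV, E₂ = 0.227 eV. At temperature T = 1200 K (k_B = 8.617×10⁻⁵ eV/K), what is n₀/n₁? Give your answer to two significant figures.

k_BT = 8.617×10⁻⁵ × 1200 K = 0.1034 eV.
n₀/n₁ = exp[−(E₀−E₁)/kT] = exp(−(-0.1520 eV)/(0.1034 eV)) = exp(1.470) = 4.3.

4.3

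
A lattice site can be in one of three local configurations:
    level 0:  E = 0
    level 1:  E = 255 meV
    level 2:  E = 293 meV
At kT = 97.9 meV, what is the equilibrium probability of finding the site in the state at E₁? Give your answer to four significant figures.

0.06577

Eᵢ/kT = 0, 2.60470, 2.99285.
Z = Σ e^(−Eᵢ/kT) = e^(−0) + e^(−2.60470) + e^(−2.99285) = 1.00000 + 0.0739253 + 0.0501443 = 1.12407.
P₁ = e^(−E₁/kT) / Z = 0.0739253/1.12407 = 0.06577.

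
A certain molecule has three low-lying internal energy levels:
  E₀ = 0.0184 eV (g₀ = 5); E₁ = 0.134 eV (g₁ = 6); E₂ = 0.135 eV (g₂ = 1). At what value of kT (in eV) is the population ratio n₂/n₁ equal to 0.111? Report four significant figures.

n₂/n₁ = (g₂/g₁) exp[−(E₂−E₁)/kT] = 0.111.
⇒ (E₂−E₁)/kT = ln((1/6)/0.111) = ln(1.50150) = 0.406465.
kT = 0.001 eV / 0.406465 = 0.002460 eV.

0.002460 eV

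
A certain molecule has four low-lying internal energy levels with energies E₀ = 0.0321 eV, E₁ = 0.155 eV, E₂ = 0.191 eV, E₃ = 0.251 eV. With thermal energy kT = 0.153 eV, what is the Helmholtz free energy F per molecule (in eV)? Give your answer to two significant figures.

Eᵢ/kT = 0.2098, 1.013, 1.248, 1.641.
Z = Σ e^(−Eᵢ/kT) = e^(−0.2098) + e^(−1.013) + e^(−1.248) + e^(−1.641) = 0.8107 + 0.3631 + 0.2871 + 0.1938 = 1.655.
F = −kT ln Z = −0.153 × ln(1.655) = −0.153 × 0.5038 = -0.077 eV.

-0.077 eV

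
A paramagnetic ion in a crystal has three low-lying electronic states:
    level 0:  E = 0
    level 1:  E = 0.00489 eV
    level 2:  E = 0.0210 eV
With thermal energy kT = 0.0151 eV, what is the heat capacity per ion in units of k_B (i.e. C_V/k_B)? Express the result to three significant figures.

Eᵢ/kT = 0, 0.32384, 1.3907.
Z = Σ e^(−Eᵢ/kT) = e^(−0) + e^(−0.32384) + e^(−1.3907) = 1.0000 + 0.72337 + 0.24890 = 1.9723.
⟨E⟩ = 0.0044436 eV, ⟨E²⟩ = 0.000064423 eV².
C_V/k_B = (⟨E²⟩ − ⟨E⟩²)/(kT)² = (0.000064423 − 0.000019746)/0.00022801 = 0.196.

0.196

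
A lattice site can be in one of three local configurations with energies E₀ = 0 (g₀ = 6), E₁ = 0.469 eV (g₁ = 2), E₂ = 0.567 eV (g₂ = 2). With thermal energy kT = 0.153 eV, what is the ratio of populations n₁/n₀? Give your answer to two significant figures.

0.016

n₁/n₀ = (g₁/g₀) exp[−(E₁−E₀)/kT] = (2/6) × exp(−(0.469 eV)/(0.153 eV)) = (2/6) × exp(-3.065) = 0.016.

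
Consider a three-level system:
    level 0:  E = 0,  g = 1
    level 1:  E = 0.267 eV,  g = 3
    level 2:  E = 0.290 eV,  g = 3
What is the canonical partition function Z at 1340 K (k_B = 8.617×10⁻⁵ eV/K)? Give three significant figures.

Z = 1.54

k_BT = 8.617×10⁻⁵ × 1340 K = 0.11547 eV.
Eᵢ/kT = 0, 2.3123, 2.5115.
Z = Σ gᵢe^(−Eᵢ/kT) = 1·e^(−0) + 3·e^(−2.3123) + 3·e^(−2.5115) = 1.0000 + 0.29710 + 0.24344 = 1.5405.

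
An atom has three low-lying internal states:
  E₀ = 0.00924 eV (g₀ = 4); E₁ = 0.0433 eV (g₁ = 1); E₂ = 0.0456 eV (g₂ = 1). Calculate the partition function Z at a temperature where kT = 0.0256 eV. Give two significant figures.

Eᵢ/kT = 0.3609, 1.691, 1.781.
Z = Σ gᵢe^(−Eᵢ/kT) = 4·e^(−0.3609) + 1·e^(−1.691) + 1·e^(−1.781) = 2.788 + 0.1843 + 0.1685 = 3.141.

Z = 3.1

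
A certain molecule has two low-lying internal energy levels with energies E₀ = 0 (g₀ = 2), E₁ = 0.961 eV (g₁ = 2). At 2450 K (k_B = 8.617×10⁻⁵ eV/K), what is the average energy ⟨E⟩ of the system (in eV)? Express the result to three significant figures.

k_BT = 8.617×10⁻⁵ × 2450 K = 0.21112 eV.
Eᵢ/kT = 0, 4.5519.
Z = Σ gᵢe^(−Eᵢ/kT) = 2·e^(−0) + 2·e^(−4.5519) = 2.0000 + 0.021094 = 2.0211.
⟨E⟩ = Σ Eᵢ gᵢe^(−Eᵢ/kT) / Z = (0·2.0000 + 0.961·0.021094) / 2.0211 = 0.0100 eV.

0.0100 eV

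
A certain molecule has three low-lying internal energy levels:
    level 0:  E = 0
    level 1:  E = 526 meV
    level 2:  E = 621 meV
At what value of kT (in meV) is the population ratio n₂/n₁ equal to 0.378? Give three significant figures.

97.7 meV

n₂/n₁ = exp[−(E₂−E₁)/kT] = 0.378.
⇒ (E₂−E₁)/kT = ln(1/0.378) = ln(2.6455) = 0.97286.
kT = 95 meV / 0.97286 = 97.7 meV.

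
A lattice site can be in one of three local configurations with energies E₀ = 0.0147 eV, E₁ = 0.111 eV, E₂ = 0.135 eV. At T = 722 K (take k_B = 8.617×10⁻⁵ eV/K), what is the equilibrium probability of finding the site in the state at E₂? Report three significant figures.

0.107

k_BT = 8.617×10⁻⁵ × 722 K = 0.062215 eV.
Eᵢ/kT = 0.23628, 1.7841, 2.1699.
Z = Σ e^(−Eᵢ/kT) = e^(−0.23628) + e^(−1.7841) + e^(−2.1699) = 0.78956 + 0.16795 + 0.11419 = 1.0717.
P₂ = e^(−E₂/kT) / Z = 0.11419/1.0717 = 0.107.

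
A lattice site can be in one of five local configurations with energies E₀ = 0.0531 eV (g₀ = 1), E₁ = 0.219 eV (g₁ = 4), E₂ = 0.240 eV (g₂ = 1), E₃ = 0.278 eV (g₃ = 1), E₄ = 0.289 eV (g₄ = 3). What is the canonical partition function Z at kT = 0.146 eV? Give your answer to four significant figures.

Z = 2.344

Eᵢ/kT = 0.363699, 1.50000, 1.64384, 1.90411, 1.97945.
Z = Σ gᵢe^(−Eᵢ/kT) = 1·e^(−0.363699) + 4·e^(−1.50000) + 1·e^(−1.64384) + 1·e^(−1.90411) + 3·e^(−1.97945) = 0.695100 + 0.892521 + 0.193237 + 0.148955 + 0.414436 = 2.34425.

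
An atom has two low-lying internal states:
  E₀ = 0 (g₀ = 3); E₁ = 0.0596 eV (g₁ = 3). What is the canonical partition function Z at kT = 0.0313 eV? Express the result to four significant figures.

Z = 3.447

Eᵢ/kT = 0, 1.90415.
Z = Σ gᵢe^(−Eᵢ/kT) = 3·e^(−0) + 3·e^(−1.90415) = 3.00000 + 0.446848 = 3.44685.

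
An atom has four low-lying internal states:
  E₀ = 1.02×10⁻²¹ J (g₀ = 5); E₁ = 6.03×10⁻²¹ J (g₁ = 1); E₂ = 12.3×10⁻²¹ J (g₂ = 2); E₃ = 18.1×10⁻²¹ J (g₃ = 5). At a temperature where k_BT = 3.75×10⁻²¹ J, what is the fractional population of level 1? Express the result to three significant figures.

Eᵢ/kT = 0.27200, 1.6080, 3.2800, 4.8267.
Z = Σ gᵢe^(−Eᵢ/kT) = 5·e^(−0.27200) + 1·e^(−1.6080) + 2·e^(−3.2800) + 5·e^(−4.8267) = 3.8093 + 0.20029 + 0.075257 + 0.040065 = 4.1249.
P₁ = g₁ e^(−E₁/kT) / Z = 0.20029/4.1249 = 0.0486.

0.0486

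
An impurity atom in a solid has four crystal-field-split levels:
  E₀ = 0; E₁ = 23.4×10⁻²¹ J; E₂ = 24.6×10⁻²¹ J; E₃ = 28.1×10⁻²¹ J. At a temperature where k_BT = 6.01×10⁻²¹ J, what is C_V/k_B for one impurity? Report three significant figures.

0.724

Eᵢ/kT = 0, 3.8935, 4.0932, 4.6755.
Z = Σ e^(−Eᵢ/kT) = e^(−0) + e^(−3.8935) + e^(−4.0932) + e^(−4.6755) = 1.0000 + 0.020374 + 0.016686 + 0.0093209 = 1.0464.
⟨E⟩ = 1.0982, ⟨E²⟩ = 27.345.
C_V/k_B = (⟨E²⟩ − ⟨E⟩²)/(kT)² = (27.345 − 1.2060)/36.120 = 0.724.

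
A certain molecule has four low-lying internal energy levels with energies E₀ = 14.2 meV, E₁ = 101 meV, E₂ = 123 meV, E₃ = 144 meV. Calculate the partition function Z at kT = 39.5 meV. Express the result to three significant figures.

Z = 0.846

Eᵢ/kT = 0.35949, 2.5570, 3.1139, 3.6456.
Z = Σ e^(−Eᵢ/kT) = e^(−0.35949) + e^(−2.5570) + e^(−3.1139) + e^(−3.6456) = 0.69803 + 0.077537 + 0.044427 + 0.026106 = 0.84610.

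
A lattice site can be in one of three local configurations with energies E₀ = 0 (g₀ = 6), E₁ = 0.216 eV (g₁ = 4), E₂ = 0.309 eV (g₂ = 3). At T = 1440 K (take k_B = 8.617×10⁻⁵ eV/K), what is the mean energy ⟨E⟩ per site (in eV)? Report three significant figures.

k_BT = 8.617×10⁻⁵ × 1440 K = 0.12408 eV.
Eᵢ/kT = 0, 1.7408, 2.4903.
Z = Σ gᵢe^(−Eᵢ/kT) = 6·e^(−0) + 4·e^(−1.7408) + 3·e^(−2.4903) = 6.0000 + 0.70152 + 0.24866 = 6.9502.
⟨E⟩ = Σ Eᵢ gᵢe^(−Eᵢ/kT) / Z = (0·6.0000 + 0.216·0.70152 + 0.309·0.24866) / 6.9502 = 0.0329 eV.

0.0329 eV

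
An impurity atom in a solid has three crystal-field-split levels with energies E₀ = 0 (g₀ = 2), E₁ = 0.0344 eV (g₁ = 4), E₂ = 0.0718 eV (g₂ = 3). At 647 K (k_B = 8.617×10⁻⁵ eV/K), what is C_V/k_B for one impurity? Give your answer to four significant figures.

0.2089

k_BT = 8.617×10⁻⁵ × 647 K = 0.0557520 eV.
Eᵢ/kT = 0, 0.617018, 1.28785.
Z = Σ gᵢe^(−Eᵢ/kT) = 2·e^(−0) + 4·e^(−0.617018) + 3·e^(−1.28785) = 2.00000 + 2.15820 + 0.827590 = 4.98579.
⟨E⟩ = 0.0268088 eV, ⟨E²⟩ = 0.00136796 eV².
C_V/k_B = (⟨E²⟩ − ⟨E⟩²)/(kT)² = (0.00136796 − 0.000718712)/0.00310829 = 0.2089.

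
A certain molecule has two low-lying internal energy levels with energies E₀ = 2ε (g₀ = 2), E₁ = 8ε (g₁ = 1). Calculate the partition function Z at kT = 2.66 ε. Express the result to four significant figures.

Z = 0.9924

Eᵢ/kT = 0.751880, 3.00752.
Z = Σ gᵢe^(−Eᵢ/kT) = 2·e^(−0.751880) + 1·e^(−3.00752) = 0.942959 + 0.0494141 = 0.992373.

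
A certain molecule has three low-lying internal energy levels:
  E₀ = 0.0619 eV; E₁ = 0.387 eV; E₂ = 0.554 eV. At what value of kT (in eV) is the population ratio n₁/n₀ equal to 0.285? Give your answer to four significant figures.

n₁/n₀ = exp[−(E₁−E₀)/kT] = 0.285.
⇒ (E₁−E₀)/kT = ln(1/0.285) = ln(3.50877) = 1.25527.
kT = 0.3251 eV / 1.25527 = 0.2590 eV.

0.2590 eV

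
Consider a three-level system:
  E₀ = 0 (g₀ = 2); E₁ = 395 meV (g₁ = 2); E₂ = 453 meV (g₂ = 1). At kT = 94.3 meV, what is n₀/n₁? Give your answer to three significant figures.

65.9

n₀/n₁ = (g₀/g₁) exp[−(E₀−E₁)/kT] = (2/2) × exp(−(-395 meV)/(94.3 meV)) = (2/2) × exp(4.1888) = 65.9.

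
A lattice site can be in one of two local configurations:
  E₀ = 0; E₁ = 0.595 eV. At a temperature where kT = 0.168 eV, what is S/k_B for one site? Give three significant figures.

Eᵢ/kT = 0, 3.5417.
Z = Σ e^(−Eᵢ/kT) = e^(−0) + e^(−3.5417) = 1.0000 + 0.028964 = 1.0290.
⟨E⟩ = Σ EᵢPᵢ = 0.016748 eV.
S/k_B = ln Z + ⟨E⟩/kT = ln(1.0290) + 0.016748/0.168 = 0.028587 + 0.099690 = 0.128.

0.128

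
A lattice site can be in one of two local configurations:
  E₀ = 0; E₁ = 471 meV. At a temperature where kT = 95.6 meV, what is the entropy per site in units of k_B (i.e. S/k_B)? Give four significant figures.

Eᵢ/kT = 0, 4.92678.
Z = Σ e^(−Eᵢ/kT) = e^(−0) + e^(−4.92678) = 1.00000 + 0.00724981 = 1.00725.
⟨E⟩ = Σ EᵢPᵢ = 3.39008 meV.
S/k_B = ln Z + ⟨E⟩/kT = ln(1.00725) + 3.39008/95.6 = 0.00722385 + 0.0354611 = 0.04268.

0.04268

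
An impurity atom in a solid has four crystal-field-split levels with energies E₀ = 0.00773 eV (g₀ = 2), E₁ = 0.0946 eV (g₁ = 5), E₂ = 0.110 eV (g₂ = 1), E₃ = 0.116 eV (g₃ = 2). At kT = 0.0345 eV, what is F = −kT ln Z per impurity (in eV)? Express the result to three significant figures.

Eᵢ/kT = 0.22406, 2.7420, 3.1884, 3.3623.
Z = Σ gᵢe^(−Eᵢ/kT) = 2·e^(−0.22406) + 5·e^(−2.7420) + 1·e^(−3.1884) + 2·e^(−3.3623) = 1.5985 + 0.32221 + 0.041238 + 0.069311 = 2.0313.
F = −kT ln Z = −0.0345 × ln(2.0313) = −0.0345 × 0.70868 = -0.0244 eV.

-0.0244 eV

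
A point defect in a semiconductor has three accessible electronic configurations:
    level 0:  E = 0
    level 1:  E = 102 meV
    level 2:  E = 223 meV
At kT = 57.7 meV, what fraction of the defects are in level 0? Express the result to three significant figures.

Eᵢ/kT = 0, 1.7678, 3.8648.
Z = Σ e^(−Eᵢ/kT) = e^(−0) + e^(−1.7678) + e^(−3.8648) = 1.0000 + 0.17071 + 0.020967 = 1.1917.
P₀ = e^(−E₀/kT) / Z = 1.0000/1.1917 = 0.839.

0.839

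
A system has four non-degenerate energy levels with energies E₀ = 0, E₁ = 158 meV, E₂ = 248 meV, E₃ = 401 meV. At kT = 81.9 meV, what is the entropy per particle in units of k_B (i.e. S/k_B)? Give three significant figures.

0.569

Eᵢ/kT = 0, 1.9292, 3.0281, 4.8962.
Z = Σ e^(−Eᵢ/kT) = e^(−0) + e^(−1.9292) + e^(−3.0281) + e^(−4.8962) = 1.0000 + 0.14526 + 0.048408 + 0.0074749 = 1.2011.
⟨E⟩ = Σ EᵢPᵢ = 31.599 meV.
S/k_B = ln Z + ⟨E⟩/kT = ln(1.2011) + 31.599/81.9 = 0.18324 + 0.38582 = 0.569.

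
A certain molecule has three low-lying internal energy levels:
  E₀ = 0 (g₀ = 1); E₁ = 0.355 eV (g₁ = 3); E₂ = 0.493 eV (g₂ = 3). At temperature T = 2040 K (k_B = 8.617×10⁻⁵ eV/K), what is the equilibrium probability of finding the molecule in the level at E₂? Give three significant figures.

0.115

k_BT = 8.617×10⁻⁵ × 2040 K = 0.17579 eV.
Eᵢ/kT = 0, 2.0195, 2.8045.
Z = Σ gᵢe^(−Eᵢ/kT) = 1·e^(−0) + 3·e^(−2.0195) + 3·e^(−2.8045) = 1.0000 + 0.39817 + 0.18161 = 1.5798.
P₂ = g₂ e^(−E₂/kT) / Z = 0.18161/1.5798 = 0.115.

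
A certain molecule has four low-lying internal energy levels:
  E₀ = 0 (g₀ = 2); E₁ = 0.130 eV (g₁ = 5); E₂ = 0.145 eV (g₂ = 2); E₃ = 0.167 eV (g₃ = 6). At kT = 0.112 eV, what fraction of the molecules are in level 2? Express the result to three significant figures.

Eᵢ/kT = 0, 1.1607, 1.2946, 1.4911.
Z = Σ gᵢe^(−Eᵢ/kT) = 2·e^(−0) + 5·e^(−1.1607) + 2·e^(−1.2946) + 6·e^(−1.4911) = 2.0000 + 1.5663 + 0.54801 + 1.3507 = 5.4650.
P₂ = g₂ e^(−E₂/kT) / Z = 0.54801/5.4650 = 0.100.

0.100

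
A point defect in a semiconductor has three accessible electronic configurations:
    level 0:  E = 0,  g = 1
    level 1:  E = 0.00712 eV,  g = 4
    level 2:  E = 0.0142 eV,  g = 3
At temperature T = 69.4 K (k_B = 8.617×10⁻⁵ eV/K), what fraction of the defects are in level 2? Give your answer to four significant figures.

k_BT = 8.617×10⁻⁵ × 69.4 K = 0.00598020 eV.
Eᵢ/kT = 0, 1.19060, 2.37450.
Z = Σ gᵢe^(−Eᵢ/kT) = 1·e^(−0) + 4·e^(−1.19060) + 3·e^(−2.37450) = 1.00000 + 1.21616 + 0.279183 = 2.49534.
P₂ = g₂ e^(−E₂/kT) / Z = 0.279183/2.49534 = 0.1119.

0.1119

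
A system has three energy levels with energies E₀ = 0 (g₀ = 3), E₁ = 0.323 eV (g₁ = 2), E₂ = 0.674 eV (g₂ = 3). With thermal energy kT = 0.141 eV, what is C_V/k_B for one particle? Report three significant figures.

0.475

Eᵢ/kT = 0, 2.2908, 4.7801.
Z = Σ gᵢe^(−Eᵢ/kT) = 3·e^(−0) + 2·e^(−2.2908) + 3·e^(−4.7801) = 3.0000 + 0.20237 + 0.025185 = 3.2276.
⟨E⟩ = 0.025511 eV, ⟨E²⟩ = 0.010086 eV².
C_V/k_B = (⟨E²⟩ − ⟨E⟩²)/(kT)² = (0.010086 − 0.00065081)/0.019881 = 0.475.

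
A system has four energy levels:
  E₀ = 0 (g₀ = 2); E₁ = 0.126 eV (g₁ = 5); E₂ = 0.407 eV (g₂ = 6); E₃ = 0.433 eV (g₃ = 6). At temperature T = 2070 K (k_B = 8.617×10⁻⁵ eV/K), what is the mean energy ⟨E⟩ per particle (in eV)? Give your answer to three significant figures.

k_BT = 8.617×10⁻⁵ × 2070 K = 0.17837 eV.
Eᵢ/kT = 0, 0.70640, 2.2818, 2.4275.
Z = Σ gᵢe^(−Eᵢ/kT) = 2·e^(−0) + 5·e^(−0.70640) + 6·e^(−2.2818) + 6·e^(−2.4275) = 2.0000 + 2.4671 + 0.61260 + 0.52954 = 5.6092.
⟨E⟩ = Σ Eᵢ gᵢe^(−Eᵢ/kT) / Z = (0·2.0000 + 0.126·2.4671 + 0.407·0.61260 + 0.433·0.52954) / 5.6092 = 0.141 eV.

0.141 eV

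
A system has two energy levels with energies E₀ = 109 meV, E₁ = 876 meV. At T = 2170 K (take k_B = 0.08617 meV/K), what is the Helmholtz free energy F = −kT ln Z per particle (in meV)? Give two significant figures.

110 meV

k_BT = 0.08617 × 2170 K = 187.0 meV.
Eᵢ/kT = 0.5829, 4.684.
Z = Σ e^(−Eᵢ/kT) = e^(−0.5829) + e^(−4.684) = 0.5583 + 0.009242 = 0.5675.
F = −kT ln Z = −187.0 × ln(0.5675) = −187.0 × -0.5665 = 110 meV.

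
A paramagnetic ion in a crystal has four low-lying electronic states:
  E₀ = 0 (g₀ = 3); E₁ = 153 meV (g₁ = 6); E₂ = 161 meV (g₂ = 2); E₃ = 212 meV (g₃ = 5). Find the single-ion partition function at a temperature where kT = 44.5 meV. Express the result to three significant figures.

Eᵢ/kT = 0, 3.4382, 3.6180, 4.7640.
Z = Σ gᵢe^(−Eᵢ/kT) = 3·e^(−0) + 6·e^(−3.4382) + 2·e^(−3.6180) + 5·e^(−4.7640) = 3.0000 + 0.19273 + 0.053673 + 0.042657 = 3.2891.

Z = 3.29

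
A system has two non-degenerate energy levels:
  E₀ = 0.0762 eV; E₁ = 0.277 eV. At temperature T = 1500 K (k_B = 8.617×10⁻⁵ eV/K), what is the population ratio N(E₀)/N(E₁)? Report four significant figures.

4.728

k_BT = 8.617×10⁻⁵ × 1500 K = 0.129255 eV.
n₀/n₁ = exp[−(E₀−E₁)/kT] = exp(−(-0.2008 eV)/(0.129255 eV)) = exp(1.55352) = 4.728.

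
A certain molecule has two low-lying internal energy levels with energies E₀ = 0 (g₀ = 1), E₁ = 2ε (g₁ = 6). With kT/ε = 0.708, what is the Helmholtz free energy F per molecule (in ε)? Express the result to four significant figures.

-0.2156 ε

Eᵢ/kT = 0, 2.82486.
Z = Σ gᵢe^(−Eᵢ/kT) = 1·e^(−0) + 6·e^(−2.82486) = 1.00000 + 0.355902 = 1.35590.
F = −kT ln Z = −0.708 × ln(1.35590) = −0.708 × 0.304465 = -0.2156 ε.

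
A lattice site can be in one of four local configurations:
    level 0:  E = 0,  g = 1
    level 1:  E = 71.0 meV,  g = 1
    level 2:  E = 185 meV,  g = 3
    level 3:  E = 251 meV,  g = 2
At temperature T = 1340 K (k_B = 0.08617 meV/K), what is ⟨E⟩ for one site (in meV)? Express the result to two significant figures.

87 meV

k_BT = 0.08617 × 1340 K = 115.5 meV.
Eᵢ/kT = 0, 0.6147, 1.602, 2.173.
Z = Σ gᵢe^(−Eᵢ/kT) = 1·e^(−0) + 1·e^(−0.6147) + 3·e^(−1.602) + 2·e^(−2.173) = 1.000 + 0.5408 + 0.6045 + 0.2277 = 2.373.
⟨E⟩ = Σ Eᵢ gᵢe^(−Eᵢ/kT) / Z = (0·1.000 + 71.0·0.5408 + 185·0.6045 + 251·0.2277) / 2.373 = 87 meV.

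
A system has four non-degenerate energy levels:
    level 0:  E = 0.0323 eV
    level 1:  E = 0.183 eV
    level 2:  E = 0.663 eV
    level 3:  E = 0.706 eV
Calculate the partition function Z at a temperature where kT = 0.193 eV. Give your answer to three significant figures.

Eᵢ/kT = 0.16736, 0.94819, 3.4352, 3.6580.
Z = Σ e^(−Eᵢ/kT) = e^(−0.16736) + e^(−0.94819) + e^(−3.4352) + e^(−3.6580) = 0.84590 + 0.38744 + 0.032219 + 0.025784 = 1.2913.

Z = 1.29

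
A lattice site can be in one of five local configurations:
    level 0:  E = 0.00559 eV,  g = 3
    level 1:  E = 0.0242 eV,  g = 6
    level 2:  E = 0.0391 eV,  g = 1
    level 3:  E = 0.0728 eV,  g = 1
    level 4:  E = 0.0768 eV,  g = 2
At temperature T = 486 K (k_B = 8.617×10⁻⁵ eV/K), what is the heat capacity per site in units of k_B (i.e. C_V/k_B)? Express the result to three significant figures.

0.187

k_BT = 8.617×10⁻⁵ × 486 K = 0.041879 eV.
Eᵢ/kT = 0.13348, 0.57786, 0.93364, 1.7383, 1.8339.
Z = Σ gᵢe^(−Eᵢ/kT) = 3·e^(−0.13348) + 6·e^(−0.57786) + 1·e^(−0.93364) + 1·e^(−1.7383) + 2·e^(−1.8339) = 2.6251 + 3.3666 + 0.39312 + 0.17582 + 0.31958 = 6.8802.
⟨E⟩ = 0.021636 eV, ⟨E²⟩ = 0.00079524 eV².
C_V/k_B = (⟨E²⟩ − ⟨E⟩²)/(kT)² = (0.00079524 − 0.00046812)/0.0017539 = 0.187.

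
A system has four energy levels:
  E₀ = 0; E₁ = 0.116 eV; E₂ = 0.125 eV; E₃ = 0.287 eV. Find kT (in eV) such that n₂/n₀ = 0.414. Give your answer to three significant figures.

n₂/n₀ = exp[−(E₂−E₀)/kT] = 0.414.
⇒ (E₂−E₀)/kT = ln(1/0.414) = ln(2.4155) = 0.88191.
kT = 0.125 eV / 0.88191 = 0.142 eV.

0.142 eV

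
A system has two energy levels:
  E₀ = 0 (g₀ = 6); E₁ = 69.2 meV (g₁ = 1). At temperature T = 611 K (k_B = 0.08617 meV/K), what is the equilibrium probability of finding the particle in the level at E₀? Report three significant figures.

0.957

k_BT = 0.08617 × 611 K = 52.650 meV.
Eᵢ/kT = 0, 1.3143.
Z = Σ gᵢe^(−Eᵢ/kT) = 6·e^(−0) + 1·e^(−1.3143) = 6.0000 + 0.26866 = 6.2687.
P₀ = g₀ e^(−E₀/kT) / Z = 6.0000/6.2687 = 0.957.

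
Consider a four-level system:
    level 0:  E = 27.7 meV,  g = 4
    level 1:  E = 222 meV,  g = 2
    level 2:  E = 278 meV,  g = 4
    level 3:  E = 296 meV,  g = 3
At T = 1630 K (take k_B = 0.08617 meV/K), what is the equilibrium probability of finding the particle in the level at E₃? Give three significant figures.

k_BT = 0.08617 × 1630 K = 140.46 meV.
Eᵢ/kT = 0.19721, 1.5805, 1.9792, 2.1074.
Z = Σ gᵢe^(−Eᵢ/kT) = 4·e^(−0.19721) + 2·e^(−1.5805) + 4·e^(−1.9792) + 3·e^(−2.1074) = 3.2841 + 0.41174 + 0.55272 + 0.36466 = 4.6132.
P₃ = g₃ e^(−E₃/kT) / Z = 0.36466/4.6132 = 0.0790.

0.0790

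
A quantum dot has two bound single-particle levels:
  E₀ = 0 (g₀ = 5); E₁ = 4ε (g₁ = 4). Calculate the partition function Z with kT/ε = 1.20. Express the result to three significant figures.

Eᵢ/kT = 0, 3.3333.
Z = Σ gᵢe^(−Eᵢ/kT) = 5·e^(−0) + 4·e^(−3.3333) = 5.0000 + 0.14270 = 5.1427.

Z = 5.14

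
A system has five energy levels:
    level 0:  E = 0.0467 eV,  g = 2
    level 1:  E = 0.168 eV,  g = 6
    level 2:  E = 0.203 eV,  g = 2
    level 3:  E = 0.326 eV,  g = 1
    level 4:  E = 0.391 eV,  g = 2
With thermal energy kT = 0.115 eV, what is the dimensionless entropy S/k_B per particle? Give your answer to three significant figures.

Eᵢ/kT = 0.40609, 1.4609, 1.7652, 2.8348, 3.4000.
Z = Σ gᵢe^(−Eᵢ/kT) = 2·e^(−0.40609) + 6·e^(−1.4609) + 2·e^(−1.7652) + 1·e^(−2.8348) + 2·e^(−3.4000) = 1.3325 + 1.3922 + 0.34231 + 0.058730 + 0.066747 = 3.1925.
⟨E⟩ = Σ EᵢPᵢ = 0.12869 eV.
S/k_B = ln Z + ⟨E⟩/kT = ln(3.1925) + 0.12869/0.115 = 1.1608 + 1.1190 = 2.28.

2.28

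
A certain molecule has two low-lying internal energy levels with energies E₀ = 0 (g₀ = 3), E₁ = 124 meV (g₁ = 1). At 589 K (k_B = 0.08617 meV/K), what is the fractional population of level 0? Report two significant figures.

k_BT = 0.08617 × 589 K = 50.75 meV.
Eᵢ/kT = 0, 2.443.
Z = Σ gᵢe^(−Eᵢ/kT) = 3·e^(−0) + 1·e^(−2.443) = 3.000 + 0.08690 = 3.087.
P₀ = g₀ e^(−E₀/kT) / Z = 3.000/3.087 = 0.97.

0.97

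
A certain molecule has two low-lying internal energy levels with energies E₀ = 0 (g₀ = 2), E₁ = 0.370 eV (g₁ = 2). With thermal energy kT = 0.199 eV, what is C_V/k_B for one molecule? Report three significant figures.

0.403

Eᵢ/kT = 0, 1.8593.
Z = Σ gᵢe^(−Eᵢ/kT) = 2·e^(−0) + 2·e^(−1.8593) = 2.0000 + 0.31156 = 2.3116.
⟨E⟩ = 0.049869 eV, ⟨E²⟩ = 0.018452 eV².
C_V/k_B = (⟨E²⟩ − ⟨E⟩²)/(kT)² = (0.018452 − 0.0024869)/0.039601 = 0.403.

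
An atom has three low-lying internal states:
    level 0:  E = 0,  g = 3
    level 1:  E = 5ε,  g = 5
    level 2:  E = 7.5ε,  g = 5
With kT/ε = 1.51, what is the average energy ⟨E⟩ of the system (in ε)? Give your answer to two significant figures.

Eᵢ/kT = 0, 3.311, 4.967.
Z = Σ gᵢe^(−Eᵢ/kT) = 3·e^(−0) + 5·e^(−3.311) + 5·e^(−4.967) = 3.000 + 0.1824 + 0.03482 = 3.217.
⟨E⟩ = Σ Eᵢ gᵢe^(−Eᵢ/kT) / Z = (0·3.000 + 5·0.1824 + 7.5·0.03482) / 3.217 = 0.36 ε.

0.36 ε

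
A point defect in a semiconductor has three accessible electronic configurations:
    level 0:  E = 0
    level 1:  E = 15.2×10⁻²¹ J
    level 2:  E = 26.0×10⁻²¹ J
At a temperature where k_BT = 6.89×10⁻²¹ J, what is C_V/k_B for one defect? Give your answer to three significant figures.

Eᵢ/kT = 0, 2.2061, 3.7736.
Z = Σ e^(−Eᵢ/kT) = e^(−0) + e^(−2.2061) + e^(−3.7736) = 1.0000 + 0.11013 + 0.022969 = 1.1331.
⟨E⟩ = 2.0044, ⟨E²⟩ = 36.159.
C_V/k_B = (⟨E²⟩ − ⟨E⟩²)/(kT)² = (36.159 − 4.0176)/47.472 = 0.677.

0.677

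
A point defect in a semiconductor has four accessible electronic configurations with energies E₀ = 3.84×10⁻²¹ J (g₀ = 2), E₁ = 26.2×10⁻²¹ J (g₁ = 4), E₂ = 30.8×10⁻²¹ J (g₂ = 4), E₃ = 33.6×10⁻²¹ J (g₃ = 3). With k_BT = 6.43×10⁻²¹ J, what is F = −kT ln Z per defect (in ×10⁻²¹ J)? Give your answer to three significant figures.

-1.27 ×10⁻²¹ J

Eᵢ/kT = 0.59720, 4.0747, 4.7900, 5.2255.
Z = Σ gᵢe^(−Eᵢ/kT) = 2·e^(−0.59720) + 4·e^(−4.0747) + 4·e^(−4.7900) + 3·e^(−5.2255) = 1.1007 + 0.067989 + 0.033250 + 0.016133 = 1.2181.
F = −kT ln Z = −6.43 × ln(1.2181) = −6.43 × 0.19729 = -1.27 ×10⁻²¹ J.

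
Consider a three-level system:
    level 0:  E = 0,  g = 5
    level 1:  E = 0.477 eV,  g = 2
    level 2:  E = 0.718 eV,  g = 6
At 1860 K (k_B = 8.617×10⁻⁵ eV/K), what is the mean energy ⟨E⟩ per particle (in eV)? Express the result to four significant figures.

k_BT = 8.617×10⁻⁵ × 1860 K = 0.160276 eV.
Eᵢ/kT = 0, 2.97612, 4.47977.
Z = Σ gᵢe^(−Eᵢ/kT) = 5·e^(−0) + 2·e^(−2.97612) + 6·e^(−4.47977) = 5.00000 + 0.101981 + 0.0680161 = 5.17000.
⟨E⟩ = Σ Eᵢ gᵢe^(−Eᵢ/kT) / Z = (0·5.00000 + 0.477·0.101981 + 0.718·0.0680161) / 5.17000 = 0.01886 eV.

0.01886 eV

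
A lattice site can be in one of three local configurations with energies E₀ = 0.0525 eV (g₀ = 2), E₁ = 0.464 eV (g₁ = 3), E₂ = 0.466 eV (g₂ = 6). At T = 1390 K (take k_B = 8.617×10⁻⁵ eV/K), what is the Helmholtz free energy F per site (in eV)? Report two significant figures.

k_BT = 8.617×10⁻⁵ × 1390 K = 0.1198 eV.
Eᵢ/kT = 0.4382, 3.873, 3.890.
Z = Σ gᵢe^(−Eᵢ/kT) = 2·e^(−0.4382) + 3·e^(−3.873) + 6·e^(−3.890) = 1.290 + 0.06239 + 0.1227 = 1.475.
F = −kT ln Z = −0.1198 × ln(1.475) = −0.1198 × 0.3887 = -0.047 eV.

-0.047 eV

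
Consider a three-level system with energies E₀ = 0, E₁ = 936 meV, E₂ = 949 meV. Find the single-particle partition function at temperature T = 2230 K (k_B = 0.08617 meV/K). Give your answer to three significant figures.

k_BT = 0.08617 × 2230 K = 192.16 meV.
Eᵢ/kT = 0, 4.8709, 4.9386.
Z = Σ e^(−Eᵢ/kT) = e^(−0) + e^(−4.8709) + e^(−4.9386) = 1.0000 + 0.0076665 + 0.0071646 = 1.0148.

Z = 1.01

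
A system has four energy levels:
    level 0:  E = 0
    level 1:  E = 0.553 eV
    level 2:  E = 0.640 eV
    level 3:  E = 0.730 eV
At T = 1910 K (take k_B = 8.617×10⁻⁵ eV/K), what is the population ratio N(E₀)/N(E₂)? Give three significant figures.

k_BT = 8.617×10⁻⁵ × 1910 K = 0.16458 eV.
n₀/n₂ = exp[−(E₀−E₂)/kT] = exp(−(-0.640 eV)/(0.16458 eV)) = exp(3.8887) = 48.8.

48.8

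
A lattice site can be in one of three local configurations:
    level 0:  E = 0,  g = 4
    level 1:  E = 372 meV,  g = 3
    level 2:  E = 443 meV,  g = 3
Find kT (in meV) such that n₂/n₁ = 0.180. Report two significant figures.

n₂/n₁ = (g₂/g₁) exp[−(E₂−E₁)/kT] = 0.180.
⇒ (E₂−E₁)/kT = ln((3/3)/0.180) = ln(5.556) = 1.715.
kT = 71 meV / 1.715 = 41 meV.

41 meV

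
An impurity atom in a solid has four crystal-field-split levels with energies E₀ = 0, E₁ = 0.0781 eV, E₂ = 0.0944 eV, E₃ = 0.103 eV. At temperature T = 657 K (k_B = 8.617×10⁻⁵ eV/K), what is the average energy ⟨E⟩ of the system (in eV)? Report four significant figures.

0.03380 eV

k_BT = 8.617×10⁻⁵ × 657 K = 0.0566137 eV.
Eᵢ/kT = 0, 1.37952, 1.66744, 1.81935.
Z = Σ e^(−Eᵢ/kT) = e^(−0) + e^(−1.37952) + e^(−1.66744) + e^(−1.81935) = 1.00000 + 0.251699 + 0.188730 + 0.162131 = 1.60256.
⟨E⟩ = Σ Eᵢ e^(−Eᵢ/kT) / Z = (0·1.00000 + 0.0781·0.251699 + 0.0944·0.188730 + 0.103·0.162131) / 1.60256 = 0.03380 eV.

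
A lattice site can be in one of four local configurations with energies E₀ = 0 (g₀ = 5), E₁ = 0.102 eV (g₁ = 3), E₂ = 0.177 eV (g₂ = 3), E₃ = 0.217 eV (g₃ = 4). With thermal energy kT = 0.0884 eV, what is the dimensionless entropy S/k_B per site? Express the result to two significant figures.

Eᵢ/kT = 0, 1.154, 2.002, 2.455.
Z = Σ gᵢe^(−Eᵢ/kT) = 5·e^(−0) + 3·e^(−1.154) + 3·e^(−2.002) + 4·e^(−2.455) = 5.000 + 0.9461 + 0.4052 + 0.3435 = 6.695.
⟨E⟩ = Σ EᵢPᵢ = 0.03626 eV.
S/k_B = ln Z + ⟨E⟩/kT = ln(6.695) + 0.03626/0.0884 = 1.901 + 0.4102 = 2.3.

2.3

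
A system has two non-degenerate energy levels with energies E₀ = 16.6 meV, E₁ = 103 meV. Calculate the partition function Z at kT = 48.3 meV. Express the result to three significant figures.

Z = 0.828

Eᵢ/kT = 0.34369, 2.1325.
Z = Σ e^(−Eᵢ/kT) = e^(−0.34369) + e^(−2.1325) = 0.70915 + 0.11854 = 0.82769.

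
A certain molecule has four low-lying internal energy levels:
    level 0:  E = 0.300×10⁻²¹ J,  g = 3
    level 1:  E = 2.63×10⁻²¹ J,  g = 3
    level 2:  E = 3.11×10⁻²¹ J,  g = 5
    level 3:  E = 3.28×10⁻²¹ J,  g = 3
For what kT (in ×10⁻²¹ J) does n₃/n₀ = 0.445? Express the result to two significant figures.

3.7 ×10⁻²¹ J

n₃/n₀ = (g₃/g₀) exp[−(E₃−E₀)/kT] = 0.445.
⇒ (E₃−E₀)/kT = ln((3/3)/0.445) = ln(2.247) = 0.8096.
kT = 2.980 ×10⁻²¹ J / 0.8096 = 3.7 ×10⁻²¹ J.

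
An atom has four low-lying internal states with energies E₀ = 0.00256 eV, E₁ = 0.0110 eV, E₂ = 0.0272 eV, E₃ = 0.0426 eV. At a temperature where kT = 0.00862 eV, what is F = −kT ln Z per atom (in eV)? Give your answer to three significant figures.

-0.000599 eV

Eᵢ/kT = 0.29698, 1.2761, 3.1555, 4.9420.
Z = Σ e^(−Eᵢ/kT) = e^(−0.29698) + e^(−1.2761) + e^(−3.1555) + e^(−4.9420) = 0.74306 + 0.27912 + 0.042617 + 0.0071403 = 1.0719.
F = −kT ln Z = −0.00862 × ln(1.0719) = −0.00862 × 0.069433 = -0.000599 eV.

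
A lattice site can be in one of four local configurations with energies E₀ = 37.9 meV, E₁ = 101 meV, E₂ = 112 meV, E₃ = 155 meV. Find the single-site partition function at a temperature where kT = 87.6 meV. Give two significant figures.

Z = 1.4

Eᵢ/kT = 0.4326, 1.153, 1.279, 1.769.
Z = Σ e^(−Eᵢ/kT) = e^(−0.4326) + e^(−1.153) + e^(−1.279) + e^(−1.769) = 0.6488 + 0.3157 + 0.2783 + 0.1705 = 1.413.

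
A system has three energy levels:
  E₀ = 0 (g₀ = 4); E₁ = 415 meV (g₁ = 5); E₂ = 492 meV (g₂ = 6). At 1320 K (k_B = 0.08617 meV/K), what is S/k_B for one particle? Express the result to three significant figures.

k_BT = 0.08617 × 1320 K = 113.74 meV.
Eᵢ/kT = 0, 3.6487, 4.3257.
Z = Σ gᵢe^(−Eᵢ/kT) = 4·e^(−0) + 5·e^(−3.6487) + 6·e^(−4.3257) = 4.0000 + 0.13012 + 0.079346 = 4.2095.
⟨E⟩ = Σ EᵢPᵢ = 22.102 meV.
S/k_B = ln Z + ⟨E⟩/kT = ln(4.2095) + 22.102/113.74 = 1.4373 + 0.19432 = 1.63.

1.63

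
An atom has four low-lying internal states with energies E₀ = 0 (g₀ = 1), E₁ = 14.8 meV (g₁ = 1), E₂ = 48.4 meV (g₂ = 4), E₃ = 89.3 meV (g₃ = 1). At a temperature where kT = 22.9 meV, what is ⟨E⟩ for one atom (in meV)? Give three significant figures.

Eᵢ/kT = 0, 0.64629, 2.1135, 3.8996.
Z = Σ gᵢe^(−Eᵢ/kT) = 1·e^(−0) + 1·e^(−0.64629) + 4·e^(−2.1135) + 1·e^(−3.8996) = 1.0000 + 0.52399 + 0.48326 + 0.020250 = 2.0275.
⟨E⟩ = Σ Eᵢ gᵢe^(−Eᵢ/kT) / Z = (0·1.0000 + 14.8·0.52399 + 48.4·0.48326 + 89.3·0.020250) / 2.0275 = 16.3 meV.

16.3 meV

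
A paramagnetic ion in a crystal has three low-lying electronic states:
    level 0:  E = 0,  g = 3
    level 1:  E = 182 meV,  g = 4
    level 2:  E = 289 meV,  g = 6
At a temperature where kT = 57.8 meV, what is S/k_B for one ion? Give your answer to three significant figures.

1.40

Eᵢ/kT = 0, 3.1488, 5.0000.
Z = Σ gᵢe^(−Eᵢ/kT) = 3·e^(−0) + 4·e^(−3.1488) + 6·e^(−5.0000) = 3.0000 + 0.17161 + 0.040428 = 3.2120.
⟨E⟩ = Σ EᵢPᵢ = 13.361 meV.
S/k_B = ln Z + ⟨E⟩/kT = ln(3.2120) + 13.361/57.8 = 1.1669 + 0.23116 = 1.40.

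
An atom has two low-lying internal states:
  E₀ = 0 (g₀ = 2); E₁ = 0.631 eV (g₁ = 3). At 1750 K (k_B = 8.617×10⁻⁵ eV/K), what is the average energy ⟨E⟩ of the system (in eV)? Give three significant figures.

0.0141 eV

k_BT = 8.617×10⁻⁵ × 1750 K = 0.15080 eV.
Eᵢ/kT = 0, 4.1844.
Z = Σ gᵢe^(−Eᵢ/kT) = 2·e^(−0) + 3·e^(−4.1844) = 2.0000 + 0.045694 = 2.0457.
⟨E⟩ = Σ Eᵢ gᵢe^(−Eᵢ/kT) / Z = (0·2.0000 + 0.631·0.045694) / 2.0457 = 0.0141 eV.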